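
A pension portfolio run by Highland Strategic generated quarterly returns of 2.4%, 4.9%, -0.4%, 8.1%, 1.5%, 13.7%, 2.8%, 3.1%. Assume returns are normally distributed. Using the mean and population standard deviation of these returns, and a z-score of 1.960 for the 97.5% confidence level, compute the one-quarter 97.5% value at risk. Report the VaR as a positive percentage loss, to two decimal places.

r̄ = (2.4 + 4.9 − 0.4 + 8.1 + 1.5 + 13.7 + 2.8 + 3.1) / 8 = 4.5125%
Population σ = √[Σ(r − r̄)² / 8] = √[140.0288 / 8] = √17.5036 = 4.1837%
VaR = −(r̄ − z·σ) = −(4.5125 − 1.960 × 4.1837) = −(-3.6876) = 3.6876%

3.69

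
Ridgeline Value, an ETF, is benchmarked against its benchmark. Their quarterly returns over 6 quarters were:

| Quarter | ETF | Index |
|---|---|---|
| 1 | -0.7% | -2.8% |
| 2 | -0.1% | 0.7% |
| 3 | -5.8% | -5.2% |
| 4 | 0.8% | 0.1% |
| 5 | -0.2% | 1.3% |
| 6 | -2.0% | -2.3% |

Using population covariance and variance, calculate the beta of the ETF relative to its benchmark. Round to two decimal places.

0.82

r̄p = -1.3333%,  r̄m = -1.3667%
Cov = Σ(rp − r̄p)(rm − r̄m) / 6 = 4.2561
Var(rm) = Σ(rm − r̄m)² / 6 = 5.1922
β = Cov / Var = 4.2561 / 5.1922 = 0.8197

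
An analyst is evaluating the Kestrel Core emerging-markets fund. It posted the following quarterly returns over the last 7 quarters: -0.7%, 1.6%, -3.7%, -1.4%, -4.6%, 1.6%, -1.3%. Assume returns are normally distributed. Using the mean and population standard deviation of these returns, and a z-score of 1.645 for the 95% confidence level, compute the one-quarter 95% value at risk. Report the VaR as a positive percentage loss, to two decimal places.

μ = (-0.7 + 1.6 − 3.7 − 1.4 − 4.6 + 1.6 − 1.3) / 7 = -1.2143%
Σ(r − μ)² = (-0.7 − (-1.2143))² + (1.6 − (-1.2143))² + … = 33.7886
σ = √[33.7886 / 7] = 2.1970%
VaR = −(μ − z·σ) = −(-1.2143 − 1.645 × 2.1970) = −(-4.8284) = 4.8284%

4.83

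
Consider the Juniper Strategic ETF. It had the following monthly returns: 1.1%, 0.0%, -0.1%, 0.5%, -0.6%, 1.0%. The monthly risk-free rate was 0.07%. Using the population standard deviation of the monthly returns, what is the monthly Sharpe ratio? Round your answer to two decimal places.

0.40

Mean return r̄ = 1.90 / 6 = 0.3167%
Population std dev = √[2.2283 / 6] = 0.6094%
Sharpe = (r̄ − rf) / σ = (0.3167 − 0.07) / 0.6094 = 0.2467 / 0.6094 = 0.4048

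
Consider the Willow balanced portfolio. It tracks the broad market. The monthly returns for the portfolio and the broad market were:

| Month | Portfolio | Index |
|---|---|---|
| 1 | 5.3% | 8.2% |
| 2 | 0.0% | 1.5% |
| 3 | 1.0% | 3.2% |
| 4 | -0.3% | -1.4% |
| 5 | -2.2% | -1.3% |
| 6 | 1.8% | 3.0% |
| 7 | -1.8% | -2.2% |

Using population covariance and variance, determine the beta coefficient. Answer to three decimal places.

r̄p = 0.5429%,  r̄m = 1.5714%
Cov = Σ(rp − r̄p)(rm − r̄m) / 7 = 7.6184
Var(rm) = Σ(rm − r̄m)² / 7 = 11.4192
β = Cov / Var = 7.6184 / 11.4192 = 0.6672

0.667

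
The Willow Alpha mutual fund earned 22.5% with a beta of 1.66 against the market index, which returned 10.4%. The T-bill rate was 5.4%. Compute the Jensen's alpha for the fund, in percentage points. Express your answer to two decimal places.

CAPM expected return = Rf + β(Rm − Rf) = 5.4% + 1.66 × (10.4% − 5.4%) = 5.4 + 1.66 × 5.00 = 13.7000%
Jensen's α = Rp − E[R] = 22.5% − 13.7000% = 8.8000

8.80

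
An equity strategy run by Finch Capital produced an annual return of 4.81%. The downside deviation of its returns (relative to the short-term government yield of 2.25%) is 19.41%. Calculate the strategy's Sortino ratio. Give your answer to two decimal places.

0.13

Sortino = (Rp − Rf) / σd = (4.81% − 2.25%) / 19.41% = 2.56% / 19.41% = 0.1319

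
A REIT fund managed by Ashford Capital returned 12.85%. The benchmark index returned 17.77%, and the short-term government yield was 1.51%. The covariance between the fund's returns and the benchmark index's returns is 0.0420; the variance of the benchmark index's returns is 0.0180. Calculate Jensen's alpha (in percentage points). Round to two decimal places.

-26.60

β = Cov / Var = 0.0420 / 0.0180 = 2.3333
E[R] = Rf + β(Rm − Rf) = 1.51% + 2.3333 × (17.77% − 1.51%) = 39.4495%
α = Rp − E[R] = 12.85% − 39.4495% = -26.5995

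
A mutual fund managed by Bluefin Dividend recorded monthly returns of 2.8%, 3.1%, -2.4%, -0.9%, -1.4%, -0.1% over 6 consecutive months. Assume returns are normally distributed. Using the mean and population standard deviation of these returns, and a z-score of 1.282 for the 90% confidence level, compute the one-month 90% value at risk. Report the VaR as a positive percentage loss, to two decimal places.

μ = (2.8 + 3.1 − 2.4 − 0.9 − 1.4 − 0.1) / 6 = 0.1833%
Population σ = √[Σ(r − μ)² / 6] = √[25.7883 / 6] = √4.2981 = 2.0732%
VaR = −(μ − z·σ) = −(0.1833 − 1.282 × 2.0732) = −(-2.4745) = 2.4745%

2.47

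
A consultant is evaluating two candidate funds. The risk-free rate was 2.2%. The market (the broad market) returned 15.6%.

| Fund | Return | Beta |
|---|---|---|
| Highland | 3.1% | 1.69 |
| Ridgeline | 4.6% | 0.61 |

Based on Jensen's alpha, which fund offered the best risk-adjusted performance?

Ridgeline

Highland: α = 3.1% − [2.2% + 1.69 × (15.6% − 2.2%)] = -21.746
Ridgeline: α = 4.6% − [2.2% + 0.61 × (15.6% − 2.2%)] = -5.774
Highest: Ridgeline (-5.774).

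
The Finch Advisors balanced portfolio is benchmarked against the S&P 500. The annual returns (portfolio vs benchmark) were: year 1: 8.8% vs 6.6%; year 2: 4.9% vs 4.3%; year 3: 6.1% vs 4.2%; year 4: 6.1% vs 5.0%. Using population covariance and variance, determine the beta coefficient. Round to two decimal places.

1.39

r̄p = 6.4750%,  r̄m = 5.0250%
Cov = Σ(rp − r̄p)(rm − r̄m) / 4 = 1.2806
Var(rm) = Σ(rm − r̄m)² / 4 = 0.9219
β = Cov / Var = 1.2806 / 0.9219 = 1.3891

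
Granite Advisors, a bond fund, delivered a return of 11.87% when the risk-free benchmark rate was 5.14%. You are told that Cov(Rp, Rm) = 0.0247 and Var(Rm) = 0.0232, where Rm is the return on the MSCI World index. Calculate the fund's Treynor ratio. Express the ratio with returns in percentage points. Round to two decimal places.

6.32

β = Cov / Var = 0.0247 / 0.0232 = 1.0647
Treynor = (Rp − Rf) / β = (11.87% − 5.14%) / 1.0647 = 6.73 / 1.0647 = 6.3210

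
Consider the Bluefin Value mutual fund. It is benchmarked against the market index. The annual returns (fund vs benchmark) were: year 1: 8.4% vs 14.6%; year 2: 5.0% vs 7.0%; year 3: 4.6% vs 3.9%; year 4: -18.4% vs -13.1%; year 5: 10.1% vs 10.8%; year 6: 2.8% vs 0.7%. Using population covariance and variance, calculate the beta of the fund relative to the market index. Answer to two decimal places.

1.01

r̄p = 2.0833%,  r̄m = 3.9833%
Cov = Σ(rp − r̄p)(rm − r̄m) / 6 = 79.6447
Var(rm) = Σ(rm − r̄m)² / 6 = 78.4847
β = Cov / Var = 79.6447 / 78.4847 = 1.0148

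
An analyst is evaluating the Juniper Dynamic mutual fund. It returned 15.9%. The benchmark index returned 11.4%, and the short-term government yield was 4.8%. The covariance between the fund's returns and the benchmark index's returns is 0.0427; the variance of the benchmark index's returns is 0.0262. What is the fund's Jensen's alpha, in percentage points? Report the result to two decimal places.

β = Cov / Var = 0.0427 / 0.0262 = 1.6298
E[R] = Rf + β(Rm − Rf) = 4.8% + 1.6298 × (11.4% − 4.8%) = 15.5567%
α = Rp − E[R] = 15.9% − 15.5567% = 0.3433

0.34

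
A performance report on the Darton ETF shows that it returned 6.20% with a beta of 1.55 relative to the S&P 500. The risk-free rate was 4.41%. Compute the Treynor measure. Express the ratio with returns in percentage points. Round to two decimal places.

1.15

Treynor = (Rp − Rf) / β = (6.20% − 4.41%) / 1.55 = 1.79 / 1.55 = 1.1548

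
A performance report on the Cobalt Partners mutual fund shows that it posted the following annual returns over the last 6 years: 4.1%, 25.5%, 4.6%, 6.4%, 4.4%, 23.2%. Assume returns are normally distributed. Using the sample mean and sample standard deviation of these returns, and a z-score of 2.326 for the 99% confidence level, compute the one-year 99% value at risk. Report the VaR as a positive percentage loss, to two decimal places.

r̄ = (4.1 + 25.5 + 4.6 + 6.4 + 4.4 + 23.2) / 6 = 11.3667%
Σ(r − r̄)² = (4.1 − 11.3667)² + (25.5 − 11.3667)² + (4.6 − 11.3667)² + … = 511.5733
sample σ = √(511.5733 / 5) = √102.3147 = 10.1151%
VaR = −(r̄ − z·σ) = −(11.3667 − 2.326 × 10.1151) = −(-12.1610) = 12.1610%

12.16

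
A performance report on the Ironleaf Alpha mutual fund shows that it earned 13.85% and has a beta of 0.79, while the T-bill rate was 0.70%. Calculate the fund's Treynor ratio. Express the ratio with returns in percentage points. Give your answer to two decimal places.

16.65

Treynor = (Rp − Rf) / β = (13.85% − 0.70%) / 0.79 = 13.15 / 0.79 = 16.6456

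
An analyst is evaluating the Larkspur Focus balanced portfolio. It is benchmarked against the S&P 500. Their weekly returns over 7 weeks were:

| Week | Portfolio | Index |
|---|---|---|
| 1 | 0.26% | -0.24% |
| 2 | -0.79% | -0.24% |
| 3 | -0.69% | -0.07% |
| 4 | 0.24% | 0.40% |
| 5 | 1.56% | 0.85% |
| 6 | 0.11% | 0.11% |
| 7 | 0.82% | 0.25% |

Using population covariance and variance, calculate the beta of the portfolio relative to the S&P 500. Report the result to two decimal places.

r̄p = 0.2157%,  r̄m = 0.1514%
Cov = Σ(rp − r̄p)(rm − r̄m) / 7 = 0.2266
Var(rm) = Σ(rm − r̄m)² / 7 = 0.1310
β = Cov / Var = 0.2266 / 0.1310 = 1.7298

1.73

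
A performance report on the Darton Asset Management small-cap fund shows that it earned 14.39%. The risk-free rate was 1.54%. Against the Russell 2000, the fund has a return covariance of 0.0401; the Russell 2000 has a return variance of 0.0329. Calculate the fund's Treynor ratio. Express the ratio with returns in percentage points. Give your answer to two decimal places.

β = Cov / Var = 0.0401 / 0.0329 = 1.2188
Treynor = (Rp − Rf) / β = (14.39% − 1.54%) / 1.2188 = 12.85 / 1.2188 = 10.5432

10.54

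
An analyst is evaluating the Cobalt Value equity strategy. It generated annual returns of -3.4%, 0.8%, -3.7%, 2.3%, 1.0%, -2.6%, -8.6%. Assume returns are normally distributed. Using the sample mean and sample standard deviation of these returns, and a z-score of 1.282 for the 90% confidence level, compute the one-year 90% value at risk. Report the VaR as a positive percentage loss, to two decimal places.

μ = (-3.4 + 0.8 − 3.7 + 2.3 + 1 − 2.6 − 8.6) / 7 = -14.20 / 7 = -2.0286%
Σ(r − μ)² = (-3.4 − (-2.0286))² + (0.8 − (-2.0286))² + … = 84.0943
σ = √[84.0943 / 6] = 3.7438%
VaR = −(μ − z·σ) = −(-2.0286 − 1.282 × 3.7438) = −(-6.8282) = 6.8282%

6.83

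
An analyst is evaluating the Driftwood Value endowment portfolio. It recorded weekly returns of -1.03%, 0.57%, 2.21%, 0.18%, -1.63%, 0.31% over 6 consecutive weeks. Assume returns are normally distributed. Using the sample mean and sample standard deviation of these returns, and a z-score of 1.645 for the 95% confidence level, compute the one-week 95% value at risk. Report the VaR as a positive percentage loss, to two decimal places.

2.10

r̄ = (-1.03 + 0.57 + 2.21 + 0.18 − 1.63 + 0.31) / 6 = 0.1017%
Sample std dev = √[8.9933 / 5] = 1.3411%
VaR = −(r̄ − z·σ) = −(0.1017 − 1.645 × 1.3411) = −(-2.1044) = 2.1044%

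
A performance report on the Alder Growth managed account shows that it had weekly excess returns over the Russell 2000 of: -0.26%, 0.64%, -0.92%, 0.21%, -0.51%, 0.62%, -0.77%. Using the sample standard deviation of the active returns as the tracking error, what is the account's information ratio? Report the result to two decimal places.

r̄ = (-0.26 + 0.64 − 0.92 + 0.21 − 0.51 + 0.62 − 0.77) / 7 = -0.990 / 7 = -0.1414%
Sample std dev = √[2.4651 / 6] = 0.6410%
IR = r̄ / tracking error = -0.1414 / 0.6410 = -0.2206

-0.22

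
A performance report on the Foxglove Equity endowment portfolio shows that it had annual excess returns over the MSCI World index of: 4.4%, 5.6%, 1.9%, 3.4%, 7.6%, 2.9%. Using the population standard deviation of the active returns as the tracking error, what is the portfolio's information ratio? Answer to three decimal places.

2.292

r̄ = (4.4 + 5.6 + 1.9 + 3.4 + 7.6 + 2.9) / 6 = 25.80 / 6 = 4.3000%
Population σ = √[Σ(r − r̄)² / 6] = √[21.1200 / 6] = √3.5200 = 1.8762%
IR = r̄ / tracking error = 4.3000 / 1.8762 = 2.2919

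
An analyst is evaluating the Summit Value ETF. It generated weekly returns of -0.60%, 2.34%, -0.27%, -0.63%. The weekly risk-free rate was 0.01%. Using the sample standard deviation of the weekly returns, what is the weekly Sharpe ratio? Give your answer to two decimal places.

μ = (-0.6 + 2.34 − 0.27 − 0.63) / 4 = 0.2100%
Σ(r − μ)² = (-0.6 − 0.2100)² + (2.34 − 0.2100)² + (-0.27 − 0.2100)² + … = 6.1290
σ = √[6.1290 / 3] = 1.4293%
Sharpe = (μ − rf) / σ = (0.2100 − 0.01) / 1.4293 = 0.2000 / 1.4293 = 0.1399

0.14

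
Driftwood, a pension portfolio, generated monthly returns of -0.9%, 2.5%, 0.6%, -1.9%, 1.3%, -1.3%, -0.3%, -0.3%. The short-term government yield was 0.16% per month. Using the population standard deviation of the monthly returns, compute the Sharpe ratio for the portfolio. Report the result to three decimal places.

r̄ = (-0.9 + 2.5 + 0.6 − 1.9 + 1.3 − 1.3 − 0.3 − 0.3) / 8 = -0.30 / 8 = -0.0375%
Population σ = √[Σ(r − r̄)² / 8] = √[14.5788 / 8] = √1.8224 = 1.3500%
Sharpe = (r̄ − rf) / σ = (-0.0375 − 0.16) / 1.3500 = -0.1975 / 1.3500 = -0.1463

-0.146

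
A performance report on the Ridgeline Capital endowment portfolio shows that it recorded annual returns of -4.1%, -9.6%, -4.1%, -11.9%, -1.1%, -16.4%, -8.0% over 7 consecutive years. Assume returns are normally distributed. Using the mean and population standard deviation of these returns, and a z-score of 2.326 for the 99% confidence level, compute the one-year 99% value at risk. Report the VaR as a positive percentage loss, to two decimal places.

19.22

Mean return μ = -55.20 / 7 = -7.8857%
Σ(r − μ)² = 166.2686; population σ = √(166.2686/7) = 4.8737%
VaR = −(μ − z·σ) = −(-7.8857 − 2.326 × 4.8737) = −(-19.2219) = 19.2219%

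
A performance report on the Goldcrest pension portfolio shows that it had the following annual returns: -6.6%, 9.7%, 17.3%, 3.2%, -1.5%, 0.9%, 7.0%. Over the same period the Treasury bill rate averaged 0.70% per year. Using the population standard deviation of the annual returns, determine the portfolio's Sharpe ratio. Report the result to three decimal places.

0.493

r̄ = (-6.6 + 9.7 + 17.3 + 3.2 − 1.5 + 0.9 + 7) / 7 = 4.2857%
Σ(r − r̄)² = (-6.6 − 4.2857)² + (9.7 − 4.2857)² + … = 370.6686
σ = √[370.6686 / 7] = 7.2769%
Sharpe = (r̄ − rf) / σ = (4.2857 − 0.7) / 7.2769 = 3.5857 / 7.2769 = 0.4928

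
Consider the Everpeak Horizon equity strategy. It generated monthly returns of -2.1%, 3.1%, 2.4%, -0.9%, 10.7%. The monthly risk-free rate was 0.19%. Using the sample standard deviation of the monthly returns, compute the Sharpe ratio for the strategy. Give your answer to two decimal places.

0.49

r̄ = (-2.1 + 3.1 + 2.4 − 0.9 + 10.7) / 5 = 2.6400%
Sample std dev = √[100.2320 / 4] = 5.0058%
Sharpe = (r̄ − rf) / σ = (2.6400 − 0.19) / 5.0058 = 2.4500 / 5.0058 = 0.4894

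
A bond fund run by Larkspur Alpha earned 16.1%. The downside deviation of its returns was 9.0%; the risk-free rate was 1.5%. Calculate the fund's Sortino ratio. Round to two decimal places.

Sortino = (Rp − Rf) / σd = (16.1% − 1.5%) / 9.0% = 14.60% / 9.0% = 1.6222

1.62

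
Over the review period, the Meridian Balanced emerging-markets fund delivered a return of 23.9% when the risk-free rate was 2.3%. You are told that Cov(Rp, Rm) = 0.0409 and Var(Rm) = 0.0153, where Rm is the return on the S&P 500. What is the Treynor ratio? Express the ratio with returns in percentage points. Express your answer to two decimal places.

8.08

β = Cov / Var = 0.0409 / 0.0153 = 2.6732
Treynor = (Rp − Rf) / β = (23.9% − 2.3%) / 2.6732 = 21.60 / 2.6732 = 8.0802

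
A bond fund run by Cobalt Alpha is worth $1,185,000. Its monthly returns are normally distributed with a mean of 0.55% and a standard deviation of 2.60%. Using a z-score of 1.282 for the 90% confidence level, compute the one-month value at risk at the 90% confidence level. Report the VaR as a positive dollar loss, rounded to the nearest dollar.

Return at the 90% tail: μ − z·σ = 0.55% − 1.282 × 2.60% = 0.55 − 3.3332 = -2.7832%
VaR = −(-2.7832%) × $1,185,000 = 2.7832% × $1,185,000 = $32,981

$32,981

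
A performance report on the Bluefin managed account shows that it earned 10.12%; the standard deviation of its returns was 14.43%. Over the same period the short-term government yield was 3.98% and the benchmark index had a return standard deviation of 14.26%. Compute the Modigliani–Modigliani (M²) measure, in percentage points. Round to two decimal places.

Sharpe = (Rp − Rf) / σp = (10.12% − 3.98%) / 14.43% = 0.4255
M² = Rf + Sharpe × σm = 3.98% + 0.4255 × 14.26% = 10.0476%

10.05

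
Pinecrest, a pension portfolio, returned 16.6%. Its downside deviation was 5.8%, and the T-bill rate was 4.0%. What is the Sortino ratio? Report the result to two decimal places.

Sortino = (Rp − Rf) / σd = (16.6% − 4.0%) / 5.8% = 12.60% / 5.8% = 2.1724

2.17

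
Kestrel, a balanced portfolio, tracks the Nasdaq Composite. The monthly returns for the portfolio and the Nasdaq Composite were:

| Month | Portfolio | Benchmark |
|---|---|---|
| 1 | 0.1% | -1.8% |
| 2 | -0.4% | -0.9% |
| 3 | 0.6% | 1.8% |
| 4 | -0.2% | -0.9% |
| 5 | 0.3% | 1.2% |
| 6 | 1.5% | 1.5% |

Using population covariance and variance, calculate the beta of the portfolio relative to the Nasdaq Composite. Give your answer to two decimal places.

0.32

r̄p = 0.3167%,  r̄m = 0.1500%
Cov = Σ(rp − r̄p)(rm − r̄m) / 6 = 0.6275
Var(rm) = Σ(rm − r̄m)² / 6 = 1.9425
β = Cov / Var = 0.6275 / 1.9425 = 0.3230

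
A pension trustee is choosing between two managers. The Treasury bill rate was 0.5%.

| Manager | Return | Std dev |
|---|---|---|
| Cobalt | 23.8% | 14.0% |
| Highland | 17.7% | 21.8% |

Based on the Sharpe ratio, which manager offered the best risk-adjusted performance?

Cobalt

Cobalt: Sharpe ratio = (23.8% − 0.5%) / 14.0% = 1.664
Highland: Sharpe ratio = (17.7% − 0.5%) / 21.8% = 0.789
Highest: Cobalt (1.664).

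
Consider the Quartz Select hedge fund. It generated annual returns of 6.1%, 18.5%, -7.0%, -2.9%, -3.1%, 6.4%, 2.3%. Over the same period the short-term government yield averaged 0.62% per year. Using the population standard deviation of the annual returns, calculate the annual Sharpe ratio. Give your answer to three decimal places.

r̄ = (6.1 + 18.5 − 7 − 2.9 − 3.1 + 6.4 + 2.3) / 7 = 2.9000%
Σ(r − r̄)² = 433.8600; population σ = √(433.8600/7) = 7.8727%
Sharpe = (r̄ − rf) / σ = (2.9000 − 0.62) / 7.8727 = 2.2800 / 7.8727 = 0.2896

0.290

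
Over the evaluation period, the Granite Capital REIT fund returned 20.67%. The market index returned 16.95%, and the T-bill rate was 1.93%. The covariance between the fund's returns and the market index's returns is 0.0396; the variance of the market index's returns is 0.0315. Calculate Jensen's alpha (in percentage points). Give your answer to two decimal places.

-0.14

β = Cov / Var = 0.0396 / 0.0315 = 1.2571
E[R] = Rf + β(Rm − Rf) = 1.93% + 1.2571 × (16.95% − 1.93%) = 20.8116%
α = Rp − E[R] = 20.67% − 20.8116% = -0.1416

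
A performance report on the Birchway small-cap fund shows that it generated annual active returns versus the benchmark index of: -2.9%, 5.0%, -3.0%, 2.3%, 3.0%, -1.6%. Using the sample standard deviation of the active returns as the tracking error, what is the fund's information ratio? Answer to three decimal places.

Mean return μ = 2.80 / 6 = 0.4667%
Σ(r − μ)² = 57.9533; sample σ = √(57.9533/5) = 3.4045%
IR = μ / tracking error = 0.4667 / 3.4045 = 0.1371

0.137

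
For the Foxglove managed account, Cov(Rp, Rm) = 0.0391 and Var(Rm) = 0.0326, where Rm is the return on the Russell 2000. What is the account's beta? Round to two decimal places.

β = Cov(Rp, Rm) / Var(Rm) = 0.0391 / 0.0326 = 1.1994

1.20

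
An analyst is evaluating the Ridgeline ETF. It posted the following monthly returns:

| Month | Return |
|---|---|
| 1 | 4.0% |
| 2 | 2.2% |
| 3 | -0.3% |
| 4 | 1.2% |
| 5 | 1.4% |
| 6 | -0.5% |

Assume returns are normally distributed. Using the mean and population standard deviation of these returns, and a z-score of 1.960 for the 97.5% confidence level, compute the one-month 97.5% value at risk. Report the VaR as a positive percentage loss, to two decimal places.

Mean return μ = 8.00 / 6 = 1.3333%
Population std dev = √[13.9133 / 6] = 1.5228%
VaR = −(μ − z·σ) = −(1.3333 − 1.960 × 1.5228) = −(-1.6514) = 1.6514%

1.65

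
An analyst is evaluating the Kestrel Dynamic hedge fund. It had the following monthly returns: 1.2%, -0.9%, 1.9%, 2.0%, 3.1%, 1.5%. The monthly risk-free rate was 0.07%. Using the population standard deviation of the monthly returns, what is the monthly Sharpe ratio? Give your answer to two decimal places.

Mean return r̄ = 8.80 / 6 = 1.4667%
Σ(r − r̄)² = (1.2 − 1.4667)² + (-0.9 − 1.4667)² + … = 8.8133
σ = √[8.8133 / 6] = 1.2120%
Sharpe = (r̄ − rf) / σ = (1.4667 − 0.07) / 1.2120 = 1.3967 / 1.2120 = 1.1524

1.15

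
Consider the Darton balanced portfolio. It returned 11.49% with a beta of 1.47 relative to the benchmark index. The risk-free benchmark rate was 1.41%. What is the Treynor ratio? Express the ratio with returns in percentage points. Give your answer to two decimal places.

Treynor = (Rp − Rf) / β = (11.49% − 1.41%) / 1.47 = 10.08 / 1.47 = 6.8571

6.86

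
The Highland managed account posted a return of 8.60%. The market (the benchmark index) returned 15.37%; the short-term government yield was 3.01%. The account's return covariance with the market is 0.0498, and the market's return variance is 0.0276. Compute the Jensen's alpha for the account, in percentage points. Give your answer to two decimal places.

-16.71

β = Cov / Var = 0.0498 / 0.0276 = 1.8043
E[R] = Rf + β(Rm − Rf) = 3.01% + 1.8043 × (15.37% − 3.01%) = 25.3111%
α = Rp − E[R] = 8.60% − 25.3111% = -16.7111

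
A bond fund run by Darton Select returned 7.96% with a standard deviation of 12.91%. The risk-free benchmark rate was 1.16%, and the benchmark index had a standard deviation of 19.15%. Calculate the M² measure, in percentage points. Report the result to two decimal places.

Sharpe = (Rp − Rf) / σp = (7.96% − 1.16%) / 12.91% = 0.5267
M² = Rf + Sharpe × σm = 1.16% + 0.5267 × 19.15% = 11.2463%

11.25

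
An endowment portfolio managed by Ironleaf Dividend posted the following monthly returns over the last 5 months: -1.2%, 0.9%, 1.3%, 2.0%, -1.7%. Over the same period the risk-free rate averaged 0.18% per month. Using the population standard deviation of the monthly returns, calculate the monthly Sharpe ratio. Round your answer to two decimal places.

μ = (-1.2 + 0.9 + 1.3 + 2 − 1.7) / 5 = 0.2600%
Σ(r − μ)² = 10.4920; population σ = √(10.4920/5) = 1.4486%
Sharpe = (μ − rf) / σ = (0.2600 − 0.18) / 1.4486 = 0.0800 / 1.4486 = 0.0552

0.06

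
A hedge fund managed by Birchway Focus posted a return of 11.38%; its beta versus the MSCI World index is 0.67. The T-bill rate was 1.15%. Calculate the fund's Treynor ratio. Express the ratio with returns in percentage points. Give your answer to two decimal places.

Treynor = (Rp − Rf) / β = (11.38% − 1.15%) / 0.67 = 10.23 / 0.67 = 15.2687

15.27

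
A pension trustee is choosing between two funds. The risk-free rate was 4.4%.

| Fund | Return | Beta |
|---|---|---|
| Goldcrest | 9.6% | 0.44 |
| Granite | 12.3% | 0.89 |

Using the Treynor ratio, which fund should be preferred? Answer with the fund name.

Goldcrest: Treynor = (9.6% − 4.4%) / 0.44 = 11.818
Granite: Treynor = (12.3% − 4.4%) / 0.89 = 8.876
Highest: Goldcrest (11.818).

Goldcrest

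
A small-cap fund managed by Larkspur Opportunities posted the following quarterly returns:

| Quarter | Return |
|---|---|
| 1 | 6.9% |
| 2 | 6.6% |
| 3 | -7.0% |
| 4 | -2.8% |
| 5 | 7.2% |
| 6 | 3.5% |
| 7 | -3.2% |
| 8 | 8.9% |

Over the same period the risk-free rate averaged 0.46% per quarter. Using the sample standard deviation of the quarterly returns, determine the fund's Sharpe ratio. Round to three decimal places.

0.343

Mean return r̄ = 20.10 / 8 = 2.5125%
Sample σ = √[Σ(r − r̄)² / 7] = √[251.0488 / 7] = √35.8641 = 5.9887%
Sharpe = (r̄ − rf) / σ = (2.5125 − 0.46) / 5.9887 = 2.0525 / 5.9887 = 0.3427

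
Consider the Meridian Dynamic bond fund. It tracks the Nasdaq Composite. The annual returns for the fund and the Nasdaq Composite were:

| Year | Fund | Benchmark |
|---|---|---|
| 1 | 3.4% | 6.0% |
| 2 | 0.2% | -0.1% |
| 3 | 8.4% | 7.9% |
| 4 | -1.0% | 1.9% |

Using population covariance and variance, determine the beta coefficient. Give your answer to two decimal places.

r̄p = 2.7500%,  r̄m = 3.9250%
Cov = Σ(rp − r̄p)(rm − r̄m) / 4 = 10.4163
Var(rm) = Σ(rm − r̄m)² / 4 = 10.1019
β = Cov / Var = 10.4163 / 10.1019 = 1.0311

1.03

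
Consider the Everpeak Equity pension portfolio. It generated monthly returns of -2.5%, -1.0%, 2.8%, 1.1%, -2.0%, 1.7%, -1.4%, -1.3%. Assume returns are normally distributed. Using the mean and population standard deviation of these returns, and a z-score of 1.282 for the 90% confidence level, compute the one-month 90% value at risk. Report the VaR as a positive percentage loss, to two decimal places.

r̄ = (-2.5 − 1 + 2.8 + 1.1 − 2 + 1.7 − 1.4 − 1.3) / 8 = -2.60 / 8 = -0.3250%
Σ(r − r̄)² = (-2.5 − (-0.3250))² + (-1 − (-0.3250))² + (2.8 − (-0.3250))² + … = 25.9950
σ = √[25.9950 / 8] = 1.8026%
VaR = −(r̄ − z·σ) = −(-0.3250 − 1.282 × 1.8026) = −(-2.6359) = 2.6359%

2.64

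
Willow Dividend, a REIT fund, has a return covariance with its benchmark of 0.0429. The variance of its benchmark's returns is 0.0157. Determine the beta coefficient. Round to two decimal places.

2.73

β = Cov(Rp, Rm) / Var(Rm) = 0.0429 / 0.0157 = 2.7325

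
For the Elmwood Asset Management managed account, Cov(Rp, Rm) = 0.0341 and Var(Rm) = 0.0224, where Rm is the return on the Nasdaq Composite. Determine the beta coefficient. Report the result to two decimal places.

β = Cov(Rp, Rm) / Var(Rm) = 0.0341 / 0.0224 = 1.5223

1.52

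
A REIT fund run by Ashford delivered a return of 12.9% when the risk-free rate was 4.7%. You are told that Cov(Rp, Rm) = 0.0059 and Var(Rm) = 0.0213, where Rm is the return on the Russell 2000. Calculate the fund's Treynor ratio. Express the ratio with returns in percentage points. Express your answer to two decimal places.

β = Cov / Var = 0.0059 / 0.0213 = 0.2770
Treynor = (Rp − Rf) / β = (12.9% − 4.7%) / 0.2770 = 8.20 / 0.2770 = 29.6029

29.60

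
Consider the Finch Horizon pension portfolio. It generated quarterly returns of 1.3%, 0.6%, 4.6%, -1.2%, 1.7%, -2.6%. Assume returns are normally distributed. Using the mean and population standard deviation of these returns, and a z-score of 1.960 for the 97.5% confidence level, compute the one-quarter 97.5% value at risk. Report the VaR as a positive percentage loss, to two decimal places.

3.73

μ = (1.3 + 0.6 + 4.6 − 1.2 + 1.7 − 2.6) / 6 = 0.7333%
Population std dev = √[31.0733 / 6] = 2.2757%
VaR = −(μ − z·σ) = −(0.7333 − 1.960 × 2.2757) = −(-3.7271) = 3.7271%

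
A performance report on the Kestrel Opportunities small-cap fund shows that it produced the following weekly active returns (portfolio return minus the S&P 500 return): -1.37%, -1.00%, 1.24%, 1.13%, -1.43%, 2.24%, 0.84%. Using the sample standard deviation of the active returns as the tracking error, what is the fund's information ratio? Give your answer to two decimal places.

0.16

μ = (-1.37 − 1 + 1.24 + 1.13 − 1.43 + 2.24 + 0.84) / 7 = 0.2357%
Sample std dev = √[13.0706 / 6] = 1.4760%
IR = μ / tracking error = 0.2357 / 1.4760 = 0.1597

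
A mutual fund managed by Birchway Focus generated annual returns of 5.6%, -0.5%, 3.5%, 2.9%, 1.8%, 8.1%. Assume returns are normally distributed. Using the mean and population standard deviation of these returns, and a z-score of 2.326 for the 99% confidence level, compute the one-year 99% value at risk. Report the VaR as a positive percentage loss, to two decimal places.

2.79

Mean return μ = 21.40 / 6 = 3.5667%
Σ(r − μ)² = (5.6 − 3.5667)² + (-0.5 − 3.5667)² + … = 44.7933
σ = √[44.7933 / 6] = 2.7323%
VaR = −(μ − z·σ) = −(3.5667 − 2.326 × 2.7323) = −(-2.7886) = 2.7886%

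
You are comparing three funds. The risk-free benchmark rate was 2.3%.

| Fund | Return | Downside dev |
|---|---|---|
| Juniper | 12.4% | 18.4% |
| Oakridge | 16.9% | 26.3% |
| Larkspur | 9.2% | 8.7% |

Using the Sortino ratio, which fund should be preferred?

Larkspur

Juniper: Sortino ratio = (12.4% − 2.3%) / 18.4% = 0.549
Oakridge: Sortino ratio = (16.9% − 2.3%) / 26.3% = 0.555
Larkspur: Sortino ratio = (9.2% − 2.3%) / 8.7% = 0.793
Highest: Larkspur (0.793).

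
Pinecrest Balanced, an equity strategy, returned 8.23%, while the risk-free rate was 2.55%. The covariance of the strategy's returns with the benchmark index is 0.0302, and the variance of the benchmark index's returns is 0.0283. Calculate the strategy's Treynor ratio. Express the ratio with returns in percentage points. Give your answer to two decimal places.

β = Cov / Var = 0.0302 / 0.0283 = 1.0671
Treynor = (Rp − Rf) / β = (8.23% − 2.55%) / 1.0671 = 5.68 / 1.0671 = 5.3228

5.32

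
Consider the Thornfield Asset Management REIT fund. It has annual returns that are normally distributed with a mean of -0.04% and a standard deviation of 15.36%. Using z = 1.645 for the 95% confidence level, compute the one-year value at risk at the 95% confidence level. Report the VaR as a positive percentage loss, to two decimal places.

25.31

VaR (as % loss) = −(μ − z·σ) = −(-0.04% − 1.645 × 15.36%) = −(-25.3072%) = 25.3072%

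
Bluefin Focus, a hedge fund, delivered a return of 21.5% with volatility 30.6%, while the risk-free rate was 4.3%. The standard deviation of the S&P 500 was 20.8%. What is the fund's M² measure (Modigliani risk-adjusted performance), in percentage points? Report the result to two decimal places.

15.99

Sharpe = (Rp − Rf) / σp = (21.5% − 4.3%) / 30.6% = 0.5621
M² = Rf + Sharpe × σm = 4.3% + 0.5621 × 20.8% = 15.9917%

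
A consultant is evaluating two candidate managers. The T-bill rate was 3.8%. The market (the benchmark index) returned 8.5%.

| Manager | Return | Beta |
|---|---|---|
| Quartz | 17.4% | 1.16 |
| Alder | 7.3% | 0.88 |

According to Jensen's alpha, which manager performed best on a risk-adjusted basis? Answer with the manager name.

Quartz

Quartz: α = 17.4% − [3.8% + 1.16 × (8.5% − 3.8%)] = 8.148
Alder: α = 7.3% − [3.8% + 0.88 × (8.5% − 3.8%)] = -0.636
Highest: Quartz (8.148).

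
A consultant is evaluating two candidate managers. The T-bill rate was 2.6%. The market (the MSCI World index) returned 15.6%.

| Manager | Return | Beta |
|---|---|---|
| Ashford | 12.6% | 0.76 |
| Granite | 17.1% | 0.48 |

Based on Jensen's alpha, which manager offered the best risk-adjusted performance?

Ashford: α = 12.6% − [2.6% + 0.76 × (15.6% − 2.6%)] = 0.120
Granite: α = 17.1% − [2.6% + 0.48 × (15.6% − 2.6%)] = 8.260
Highest: Granite (8.260).

Granite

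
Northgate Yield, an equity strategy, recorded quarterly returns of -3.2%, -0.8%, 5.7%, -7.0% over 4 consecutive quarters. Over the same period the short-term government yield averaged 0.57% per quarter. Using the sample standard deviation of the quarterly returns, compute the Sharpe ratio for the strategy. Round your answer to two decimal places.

Mean return μ = -5.30 / 4 = -1.3250%
Σ(r − μ)² = (-3.2 − (-1.3250))² + (-0.8 − (-1.3250))² + … = 85.3475
sample σ = √(85.3475 / 3) = √28.4492 = 5.3338%
Sharpe = (μ − rf) / σ = (-1.3250 − 0.57) / 5.3338 = -1.8950 / 5.3338 = -0.3553

-0.36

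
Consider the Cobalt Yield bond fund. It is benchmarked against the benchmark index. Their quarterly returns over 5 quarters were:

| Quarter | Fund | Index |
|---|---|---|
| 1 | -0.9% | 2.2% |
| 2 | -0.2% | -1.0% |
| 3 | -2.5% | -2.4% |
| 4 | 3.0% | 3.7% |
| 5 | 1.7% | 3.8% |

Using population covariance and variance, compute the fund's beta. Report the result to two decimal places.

0.64

r̄p = 0.2200%,  r̄m = 1.2600%
Cov = Σ(rp − r̄p)(rm − r̄m) / 5 = 4.0788
Var(rm) = Σ(rm − r̄m)² / 5 = 6.3584
β = Cov / Var = 4.0788 / 6.3584 = 0.6415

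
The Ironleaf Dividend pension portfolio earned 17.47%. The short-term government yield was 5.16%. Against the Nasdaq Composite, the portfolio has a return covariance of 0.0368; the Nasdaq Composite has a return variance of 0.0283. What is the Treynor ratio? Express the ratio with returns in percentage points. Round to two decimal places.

9.47

β = Cov / Var = 0.0368 / 0.0283 = 1.3004
Treynor = (Rp − Rf) / β = (17.47% − 5.16%) / 1.3004 = 12.31 / 1.3004 = 9.4663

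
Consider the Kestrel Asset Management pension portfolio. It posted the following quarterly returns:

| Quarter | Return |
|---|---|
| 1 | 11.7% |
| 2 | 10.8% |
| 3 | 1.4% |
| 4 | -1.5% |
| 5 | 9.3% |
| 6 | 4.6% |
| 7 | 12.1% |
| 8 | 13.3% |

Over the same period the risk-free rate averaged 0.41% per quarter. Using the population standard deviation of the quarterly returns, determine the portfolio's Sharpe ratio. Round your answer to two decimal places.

1.42

r̄ = (11.7 + 10.8 + 1.4 − 1.5 + 9.3 + 4.6 + 12.1 + 13.3) / 8 = 7.7125%
Σ(r − r̄)² = (11.7 − 7.7125)² + (10.8 − 7.7125)² + (1.4 − 7.7125)² + … = 212.8288
population σ = √(212.8288 / 8) = √26.6036 = 5.1579%
Sharpe = (r̄ − rf) / σ = (7.7125 − 0.41) / 5.1579 = 7.3025 / 5.1579 = 1.4158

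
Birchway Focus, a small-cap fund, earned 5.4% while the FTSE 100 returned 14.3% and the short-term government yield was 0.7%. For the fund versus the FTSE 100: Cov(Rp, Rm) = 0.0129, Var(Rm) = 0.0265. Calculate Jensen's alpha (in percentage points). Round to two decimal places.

β = Cov / Var = 0.0129 / 0.0265 = 0.4868
E[R] = Rf + β(Rm − Rf) = 0.7% + 0.4868 × (14.3% − 0.7%) = 7.3205%
α = Rp − E[R] = 5.4% − 7.3205% = -1.9205

-1.92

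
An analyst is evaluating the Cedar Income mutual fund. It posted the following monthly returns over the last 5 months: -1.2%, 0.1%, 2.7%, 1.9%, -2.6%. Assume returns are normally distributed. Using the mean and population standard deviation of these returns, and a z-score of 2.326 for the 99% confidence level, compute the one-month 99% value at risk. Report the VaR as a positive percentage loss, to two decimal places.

μ = (-1.2 + 0.1 + 2.7 + 1.9 − 2.6) / 5 = 0.90 / 5 = 0.1800%
Σ(r − μ)² = (-1.2 − 0.1800)² + (0.1 − 0.1800)² + … = 18.9480
σ = √[18.9480 / 5] = 1.9467%
VaR = −(μ − z·σ) = −(0.1800 − 2.326 × 1.9467) = −(-4.3480) = 4.3480%

4.35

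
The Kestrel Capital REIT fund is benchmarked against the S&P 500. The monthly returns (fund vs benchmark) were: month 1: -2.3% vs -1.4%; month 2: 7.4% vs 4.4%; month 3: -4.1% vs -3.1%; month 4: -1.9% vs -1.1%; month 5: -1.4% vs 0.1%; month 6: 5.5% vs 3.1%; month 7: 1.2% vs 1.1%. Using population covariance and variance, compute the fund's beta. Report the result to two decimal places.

r̄p = 0.6286%,  r̄m = 0.4429%
Cov = Σ(rp − r̄p)(rm − r̄m) / 7 = 9.5516
Var(rm) = Σ(rm − r̄m)² / 7 = 5.9424
β = Cov / Var = 9.5516 / 5.9424 = 1.6074

1.61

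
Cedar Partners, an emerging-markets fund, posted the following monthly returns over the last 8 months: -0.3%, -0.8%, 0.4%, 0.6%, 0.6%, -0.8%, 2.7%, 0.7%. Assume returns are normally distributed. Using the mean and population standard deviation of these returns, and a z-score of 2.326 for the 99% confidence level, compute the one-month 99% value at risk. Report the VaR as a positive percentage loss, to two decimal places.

Mean return r̄ = 3.10 / 8 = 0.3875%
Σ(r − r̄)² = (-0.3 − 0.3875)² + (-0.8 − 0.3875)² + (0.4 − 0.3875)² + … = 8.8288
σ = √[8.8288 / 8] = 1.0505%
VaR = −(r̄ − z·σ) = −(0.3875 − 2.326 × 1.0505) = −(-2.0560) = 2.0560%

2.06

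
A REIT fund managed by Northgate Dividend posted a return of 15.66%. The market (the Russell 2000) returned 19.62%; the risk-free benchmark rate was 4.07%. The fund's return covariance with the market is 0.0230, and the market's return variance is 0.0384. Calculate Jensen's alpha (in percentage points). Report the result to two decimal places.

β = Cov / Var = 0.0230 / 0.0384 = 0.5990
E[R] = Rf + β(Rm − Rf) = 4.07% + 0.5990 × (19.62% − 4.07%) = 13.3845%
α = Rp − E[R] = 15.66% − 13.3845% = 2.2755

2.28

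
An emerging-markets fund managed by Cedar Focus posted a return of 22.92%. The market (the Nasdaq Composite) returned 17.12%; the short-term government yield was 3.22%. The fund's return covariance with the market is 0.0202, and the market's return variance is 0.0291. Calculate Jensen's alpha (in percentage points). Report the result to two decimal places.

10.05

β = Cov / Var = 0.0202 / 0.0291 = 0.6942
E[R] = Rf + β(Rm − Rf) = 3.22% + 0.6942 × (17.12% − 3.22%) = 12.8694%
α = Rp − E[R] = 22.92% − 12.8694% = 10.0506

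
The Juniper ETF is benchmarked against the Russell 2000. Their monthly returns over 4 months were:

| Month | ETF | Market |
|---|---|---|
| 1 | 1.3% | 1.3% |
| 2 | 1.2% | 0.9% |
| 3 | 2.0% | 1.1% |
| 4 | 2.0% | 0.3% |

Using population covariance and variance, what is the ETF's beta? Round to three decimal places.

r̄p = 1.6250%,  r̄m = 0.9000%
Cov = Σ(rp − r̄p)(rm − r̄m) / 4 = -0.0700
Var(rm) = Σ(rm − r̄m)² / 4 = 0.1400
β = Cov / Var = -0.0700 / 0.1400 = -0.5000

-0.500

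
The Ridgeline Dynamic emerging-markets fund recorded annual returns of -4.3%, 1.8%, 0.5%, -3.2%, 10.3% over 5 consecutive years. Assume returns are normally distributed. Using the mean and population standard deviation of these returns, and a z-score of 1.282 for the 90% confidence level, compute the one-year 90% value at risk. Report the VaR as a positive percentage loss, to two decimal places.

5.59

r̄ = (-4.3 + 1.8 + 0.5 − 3.2 + 10.3) / 5 = 1.0200%
Population std dev = √[133.1080 / 5] = 5.1596%
VaR = −(r̄ − z·σ) = −(1.0200 − 1.282 × 5.1596) = −(-5.5946) = 5.5946%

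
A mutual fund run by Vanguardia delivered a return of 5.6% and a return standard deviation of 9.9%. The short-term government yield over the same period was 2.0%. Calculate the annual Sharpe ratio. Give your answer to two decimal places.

0.36

Sharpe = (Rp − Rf) / σp = (5.6% − 2.0%) / 9.9% = 3.60% / 9.9% = 0.3636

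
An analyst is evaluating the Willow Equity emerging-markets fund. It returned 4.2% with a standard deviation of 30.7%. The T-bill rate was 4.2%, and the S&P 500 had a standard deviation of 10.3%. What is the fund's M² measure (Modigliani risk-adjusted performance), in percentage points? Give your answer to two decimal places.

Sharpe = (Rp − Rf) / σp = (4.2% − 4.2%) / 30.7% = 0.0000
M² = Rf + Sharpe × σm = 4.2% + 0.0000 × 10.3% = 4.2000%

4.20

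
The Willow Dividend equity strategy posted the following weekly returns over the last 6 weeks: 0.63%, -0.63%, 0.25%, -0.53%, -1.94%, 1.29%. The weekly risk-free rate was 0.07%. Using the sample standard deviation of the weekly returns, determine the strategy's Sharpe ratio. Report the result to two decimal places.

-0.20

μ = (0.63 − 0.63 + 0.25 − 0.53 − 1.94 + 1.29) / 6 = -0.930 / 6 = -0.1550%
Sample σ = √[Σ(r − μ)² / 5] = √[6.4208 / 5] = √1.2842 = 1.1332%
Sharpe = (μ − rf) / σ = (-0.1550 − 0.07) / 1.1332 = -0.2250 / 1.1332 = -0.1986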